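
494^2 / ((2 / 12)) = 1464216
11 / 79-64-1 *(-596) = 42039 / 79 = 532.14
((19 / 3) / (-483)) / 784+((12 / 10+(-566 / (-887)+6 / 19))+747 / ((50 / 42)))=301362885618841 / 478631941200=629.63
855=855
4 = 4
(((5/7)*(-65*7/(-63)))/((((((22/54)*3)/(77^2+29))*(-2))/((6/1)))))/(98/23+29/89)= -16447.99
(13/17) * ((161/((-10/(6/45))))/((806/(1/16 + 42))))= -108353/1264800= -0.09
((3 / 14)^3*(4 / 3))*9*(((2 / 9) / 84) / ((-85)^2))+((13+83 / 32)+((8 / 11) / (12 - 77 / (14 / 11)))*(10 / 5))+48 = 37649046734833 / 592303650400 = 63.56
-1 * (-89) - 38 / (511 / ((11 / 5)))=226977 / 2555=88.84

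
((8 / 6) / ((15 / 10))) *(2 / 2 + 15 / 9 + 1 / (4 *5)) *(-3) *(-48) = 347.73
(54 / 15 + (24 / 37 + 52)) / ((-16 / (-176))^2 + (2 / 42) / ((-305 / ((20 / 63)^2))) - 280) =-6401760471414 / 31866367791535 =-0.20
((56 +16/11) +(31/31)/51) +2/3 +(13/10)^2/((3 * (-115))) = 125021299/2150500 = 58.14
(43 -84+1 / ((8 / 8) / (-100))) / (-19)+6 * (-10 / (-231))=11237 / 1463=7.68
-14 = -14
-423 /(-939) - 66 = -20517 /313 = -65.55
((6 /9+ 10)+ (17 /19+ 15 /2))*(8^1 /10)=4346 /285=15.25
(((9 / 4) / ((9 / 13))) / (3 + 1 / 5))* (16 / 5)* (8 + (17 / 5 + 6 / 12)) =1547 / 40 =38.68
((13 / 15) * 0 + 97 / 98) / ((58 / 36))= 873 / 1421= 0.61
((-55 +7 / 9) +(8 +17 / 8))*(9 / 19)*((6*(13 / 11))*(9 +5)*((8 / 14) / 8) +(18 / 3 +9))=-771525 / 1672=-461.44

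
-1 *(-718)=718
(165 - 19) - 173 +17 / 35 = -928 / 35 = -26.51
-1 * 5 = -5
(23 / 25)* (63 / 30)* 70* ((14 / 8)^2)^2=1268.40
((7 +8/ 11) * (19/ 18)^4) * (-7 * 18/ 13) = -77540995/ 833976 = -92.98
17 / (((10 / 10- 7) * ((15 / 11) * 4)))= -187 / 360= -0.52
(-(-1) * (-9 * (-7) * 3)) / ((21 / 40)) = 360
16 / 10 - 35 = -167 / 5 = -33.40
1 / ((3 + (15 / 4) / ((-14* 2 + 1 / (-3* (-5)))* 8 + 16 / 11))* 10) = 73264 / 2185545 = 0.03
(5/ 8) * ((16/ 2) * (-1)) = -5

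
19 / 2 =9.50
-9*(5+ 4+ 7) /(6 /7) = -168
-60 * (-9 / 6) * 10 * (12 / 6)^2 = 3600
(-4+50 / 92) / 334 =-159 / 15364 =-0.01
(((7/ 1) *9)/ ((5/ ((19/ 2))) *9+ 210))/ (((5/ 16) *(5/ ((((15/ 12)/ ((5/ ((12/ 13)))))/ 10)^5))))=96957/ 78899762500000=0.00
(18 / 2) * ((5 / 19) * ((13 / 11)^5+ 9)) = 26.78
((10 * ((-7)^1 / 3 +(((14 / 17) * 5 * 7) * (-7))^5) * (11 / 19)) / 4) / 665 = -2238136140417318427 / 3075410262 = -727752055.74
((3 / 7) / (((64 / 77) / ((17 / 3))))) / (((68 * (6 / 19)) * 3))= 209 / 4608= 0.05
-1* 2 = -2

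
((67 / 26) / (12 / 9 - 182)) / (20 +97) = -67 / 549588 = -0.00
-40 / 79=-0.51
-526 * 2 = -1052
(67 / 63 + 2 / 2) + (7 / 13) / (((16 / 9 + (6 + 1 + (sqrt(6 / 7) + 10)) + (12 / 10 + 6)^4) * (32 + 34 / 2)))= 2741186769353958505 / 1328418666345096963 - 31640625 * sqrt(42) / 147602074038344107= 2.06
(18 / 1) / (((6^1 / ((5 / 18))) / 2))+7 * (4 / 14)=3.67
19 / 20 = 0.95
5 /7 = 0.71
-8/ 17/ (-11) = 8/ 187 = 0.04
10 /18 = 5 /9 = 0.56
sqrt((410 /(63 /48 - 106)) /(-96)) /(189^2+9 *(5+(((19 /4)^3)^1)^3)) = 0.00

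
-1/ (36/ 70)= -35/ 18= -1.94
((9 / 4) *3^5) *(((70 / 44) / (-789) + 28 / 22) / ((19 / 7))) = 112556871 / 439736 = 255.96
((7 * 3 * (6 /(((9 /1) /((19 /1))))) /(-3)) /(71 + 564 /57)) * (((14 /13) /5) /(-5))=70756 /1498575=0.05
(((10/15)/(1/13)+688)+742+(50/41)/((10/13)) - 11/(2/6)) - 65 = 1342.25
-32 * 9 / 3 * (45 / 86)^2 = -48600 / 1849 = -26.28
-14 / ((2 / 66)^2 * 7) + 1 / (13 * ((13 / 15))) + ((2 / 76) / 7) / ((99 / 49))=-1384666871 / 635778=-2177.91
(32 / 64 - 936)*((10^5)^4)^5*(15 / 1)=-140325000000000000000000000000000000000000000000000000000000000000000000000000000000000000000000000000000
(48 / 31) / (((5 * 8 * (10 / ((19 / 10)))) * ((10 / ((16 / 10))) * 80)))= 57 / 3875000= 0.00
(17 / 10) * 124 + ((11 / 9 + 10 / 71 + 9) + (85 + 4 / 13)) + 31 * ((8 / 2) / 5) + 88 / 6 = 14368511 / 41535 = 345.94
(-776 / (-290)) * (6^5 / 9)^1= 335232 / 145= 2311.94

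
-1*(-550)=550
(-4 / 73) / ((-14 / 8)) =16 / 511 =0.03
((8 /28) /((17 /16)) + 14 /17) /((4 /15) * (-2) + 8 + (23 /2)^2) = 7800 /997577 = 0.01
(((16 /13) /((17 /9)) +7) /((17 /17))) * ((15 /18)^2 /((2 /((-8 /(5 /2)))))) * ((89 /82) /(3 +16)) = -39605 /81549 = -0.49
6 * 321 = 1926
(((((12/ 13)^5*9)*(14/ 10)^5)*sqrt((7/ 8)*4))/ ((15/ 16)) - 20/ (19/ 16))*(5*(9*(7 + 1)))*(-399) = 2419200 - 2883454243504128*sqrt(14)/ 1160290625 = -6879244.40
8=8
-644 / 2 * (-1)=322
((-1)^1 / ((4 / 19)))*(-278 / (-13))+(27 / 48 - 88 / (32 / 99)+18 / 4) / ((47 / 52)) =-970729 / 2444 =-397.19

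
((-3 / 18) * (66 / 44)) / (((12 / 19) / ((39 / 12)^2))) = -3211 / 768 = -4.18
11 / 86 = 0.13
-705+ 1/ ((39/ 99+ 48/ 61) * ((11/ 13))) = -1673406/ 2377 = -704.00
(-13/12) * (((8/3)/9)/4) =-13/162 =-0.08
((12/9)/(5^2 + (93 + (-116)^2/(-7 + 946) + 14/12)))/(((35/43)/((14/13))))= 215344/16295955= 0.01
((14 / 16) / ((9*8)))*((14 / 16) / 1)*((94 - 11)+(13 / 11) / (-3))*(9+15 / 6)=10.10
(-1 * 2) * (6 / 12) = -1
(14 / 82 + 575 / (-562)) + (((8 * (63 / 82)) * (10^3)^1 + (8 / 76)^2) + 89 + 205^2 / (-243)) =6061.56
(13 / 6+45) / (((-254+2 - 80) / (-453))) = 42733 / 664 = 64.36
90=90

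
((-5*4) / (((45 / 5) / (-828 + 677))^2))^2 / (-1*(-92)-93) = -207954240400 / 6561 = -31695509.89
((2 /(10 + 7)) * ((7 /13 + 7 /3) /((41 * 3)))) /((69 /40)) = 8960 /5626881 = 0.00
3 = 3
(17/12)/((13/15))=85/52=1.63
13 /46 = 0.28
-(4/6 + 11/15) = -7/5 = -1.40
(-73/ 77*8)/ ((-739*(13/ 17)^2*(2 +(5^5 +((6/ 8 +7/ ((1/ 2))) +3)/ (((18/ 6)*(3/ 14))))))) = 3037968/ 546059795281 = 0.00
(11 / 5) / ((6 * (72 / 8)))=11 / 270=0.04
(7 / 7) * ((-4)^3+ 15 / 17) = -1073 / 17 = -63.12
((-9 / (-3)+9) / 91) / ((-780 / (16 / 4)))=-4 / 5915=-0.00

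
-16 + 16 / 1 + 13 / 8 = 13 / 8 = 1.62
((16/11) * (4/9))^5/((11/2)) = 2147483648/104608905489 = 0.02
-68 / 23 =-2.96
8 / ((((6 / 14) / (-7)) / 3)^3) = -941192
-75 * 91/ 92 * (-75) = 5563.86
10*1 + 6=16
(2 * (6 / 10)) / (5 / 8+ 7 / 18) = 432 / 365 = 1.18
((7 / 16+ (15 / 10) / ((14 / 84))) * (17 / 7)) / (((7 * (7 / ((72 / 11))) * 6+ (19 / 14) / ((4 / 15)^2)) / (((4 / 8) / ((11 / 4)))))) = 30804 / 473099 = 0.07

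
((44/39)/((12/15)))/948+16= 591607/36972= 16.00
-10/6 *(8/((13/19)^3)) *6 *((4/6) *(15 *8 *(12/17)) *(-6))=3160627200/37349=84624.15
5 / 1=5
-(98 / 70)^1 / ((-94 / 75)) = 105 / 94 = 1.12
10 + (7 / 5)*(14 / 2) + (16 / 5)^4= 77911 / 625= 124.66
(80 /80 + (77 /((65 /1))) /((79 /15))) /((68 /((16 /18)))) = 148 /9243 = 0.02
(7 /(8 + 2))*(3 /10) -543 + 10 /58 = -1573591 /2900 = -542.62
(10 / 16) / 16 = 5 / 128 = 0.04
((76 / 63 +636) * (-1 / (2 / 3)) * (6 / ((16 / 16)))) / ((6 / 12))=-80288 / 7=-11469.71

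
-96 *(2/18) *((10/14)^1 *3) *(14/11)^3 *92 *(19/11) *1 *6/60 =-10963456/14641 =-748.82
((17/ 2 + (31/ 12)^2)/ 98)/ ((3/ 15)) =10925/ 14112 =0.77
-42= -42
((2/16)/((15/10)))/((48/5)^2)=25/27648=0.00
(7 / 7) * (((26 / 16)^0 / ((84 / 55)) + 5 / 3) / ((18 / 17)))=1105 / 504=2.19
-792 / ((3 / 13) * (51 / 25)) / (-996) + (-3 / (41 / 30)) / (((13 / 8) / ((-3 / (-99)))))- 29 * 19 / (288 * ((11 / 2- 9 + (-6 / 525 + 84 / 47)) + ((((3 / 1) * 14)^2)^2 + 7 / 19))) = 146887759178426896115 / 89121507357290131152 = 1.65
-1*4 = -4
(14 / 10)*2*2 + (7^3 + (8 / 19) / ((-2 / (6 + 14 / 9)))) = 296693 / 855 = 347.01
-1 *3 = -3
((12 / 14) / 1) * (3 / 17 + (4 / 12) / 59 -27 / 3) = -53066 / 7021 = -7.56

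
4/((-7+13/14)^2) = 784/7225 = 0.11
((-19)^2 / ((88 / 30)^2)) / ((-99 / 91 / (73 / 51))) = -59953075 / 1086096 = -55.20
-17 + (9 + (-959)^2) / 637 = 908861 / 637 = 1426.78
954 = 954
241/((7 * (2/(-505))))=-121705/14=-8693.21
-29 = -29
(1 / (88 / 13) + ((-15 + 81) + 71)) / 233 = 12069 / 20504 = 0.59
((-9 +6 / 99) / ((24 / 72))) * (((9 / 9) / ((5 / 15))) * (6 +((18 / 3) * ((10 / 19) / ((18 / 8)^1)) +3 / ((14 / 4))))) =-972320 / 1463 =-664.61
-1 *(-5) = 5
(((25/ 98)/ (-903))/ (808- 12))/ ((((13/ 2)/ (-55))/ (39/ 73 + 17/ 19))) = 1362625/ 317531427486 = 0.00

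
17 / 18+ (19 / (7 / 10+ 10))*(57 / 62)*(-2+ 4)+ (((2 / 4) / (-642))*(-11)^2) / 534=89469373 / 21255336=4.21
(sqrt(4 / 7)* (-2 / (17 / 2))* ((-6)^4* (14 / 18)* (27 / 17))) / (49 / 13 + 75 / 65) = -6318* sqrt(7) / 289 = -57.84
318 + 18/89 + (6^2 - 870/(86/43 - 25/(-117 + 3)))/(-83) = 602708088/1868911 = 322.49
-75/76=-0.99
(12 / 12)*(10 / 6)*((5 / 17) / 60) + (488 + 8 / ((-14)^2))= 14635613 / 29988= 488.05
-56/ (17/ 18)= -1008/ 17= -59.29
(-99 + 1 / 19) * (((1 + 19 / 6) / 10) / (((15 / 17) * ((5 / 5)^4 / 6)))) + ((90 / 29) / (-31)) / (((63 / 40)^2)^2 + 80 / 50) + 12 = -272958259802944 / 1017120308523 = -268.36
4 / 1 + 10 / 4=13 / 2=6.50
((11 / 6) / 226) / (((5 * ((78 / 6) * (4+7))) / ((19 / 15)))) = 19 / 1322100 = 0.00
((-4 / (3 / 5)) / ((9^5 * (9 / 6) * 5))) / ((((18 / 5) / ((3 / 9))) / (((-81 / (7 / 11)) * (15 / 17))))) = 0.00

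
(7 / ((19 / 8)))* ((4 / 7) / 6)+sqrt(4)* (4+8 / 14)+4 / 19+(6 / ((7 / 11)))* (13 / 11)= 20.78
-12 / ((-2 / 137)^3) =7714059 / 2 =3857029.50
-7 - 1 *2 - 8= -17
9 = 9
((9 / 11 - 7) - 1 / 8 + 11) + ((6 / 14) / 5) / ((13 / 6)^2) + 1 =2972919 / 520520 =5.71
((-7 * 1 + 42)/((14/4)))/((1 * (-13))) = -10/13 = -0.77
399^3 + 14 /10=63521200.40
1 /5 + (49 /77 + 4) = 266 /55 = 4.84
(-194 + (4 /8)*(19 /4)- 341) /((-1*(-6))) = -4261 /48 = -88.77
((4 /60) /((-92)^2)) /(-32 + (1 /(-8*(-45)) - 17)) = -3 /18662062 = -0.00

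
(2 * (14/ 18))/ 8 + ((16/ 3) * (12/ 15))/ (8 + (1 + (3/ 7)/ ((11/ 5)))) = 777/ 1180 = 0.66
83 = 83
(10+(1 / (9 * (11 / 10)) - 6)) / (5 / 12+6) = 232 / 363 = 0.64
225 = 225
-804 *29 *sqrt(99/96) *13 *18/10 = -681993 *sqrt(66)/10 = -554053.73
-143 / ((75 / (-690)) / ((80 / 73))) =105248 / 73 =1441.75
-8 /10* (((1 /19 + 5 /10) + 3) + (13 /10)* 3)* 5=-2832 /95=-29.81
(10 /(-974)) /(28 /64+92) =-80 /720273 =-0.00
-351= -351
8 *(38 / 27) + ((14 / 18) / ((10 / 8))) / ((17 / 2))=26008 / 2295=11.33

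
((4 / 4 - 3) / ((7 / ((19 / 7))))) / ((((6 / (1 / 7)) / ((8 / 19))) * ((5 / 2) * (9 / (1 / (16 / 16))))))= -0.00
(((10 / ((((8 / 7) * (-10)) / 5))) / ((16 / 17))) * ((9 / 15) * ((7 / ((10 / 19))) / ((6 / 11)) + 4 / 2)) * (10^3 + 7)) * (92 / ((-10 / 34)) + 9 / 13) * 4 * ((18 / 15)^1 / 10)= 11545066285179 / 1040000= 11101025.27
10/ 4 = 5/ 2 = 2.50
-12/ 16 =-3/ 4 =-0.75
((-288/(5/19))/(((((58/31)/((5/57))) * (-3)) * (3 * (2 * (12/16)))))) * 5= 4960/261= 19.00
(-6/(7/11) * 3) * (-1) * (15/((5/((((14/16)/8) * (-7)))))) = -64.97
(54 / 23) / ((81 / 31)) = 62 / 69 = 0.90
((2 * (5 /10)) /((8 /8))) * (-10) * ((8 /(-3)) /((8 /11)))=110 /3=36.67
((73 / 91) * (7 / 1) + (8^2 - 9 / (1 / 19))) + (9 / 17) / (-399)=-2980037 / 29393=-101.39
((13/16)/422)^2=169/45589504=0.00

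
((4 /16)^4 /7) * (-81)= -81 /1792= -0.05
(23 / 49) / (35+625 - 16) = 1 / 1372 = 0.00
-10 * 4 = -40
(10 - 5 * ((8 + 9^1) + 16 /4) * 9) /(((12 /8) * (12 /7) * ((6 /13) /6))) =-85085 /18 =-4726.94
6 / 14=0.43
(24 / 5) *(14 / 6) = 56 / 5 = 11.20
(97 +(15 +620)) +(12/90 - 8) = 10862/15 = 724.13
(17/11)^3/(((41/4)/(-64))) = -1257728/54571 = -23.05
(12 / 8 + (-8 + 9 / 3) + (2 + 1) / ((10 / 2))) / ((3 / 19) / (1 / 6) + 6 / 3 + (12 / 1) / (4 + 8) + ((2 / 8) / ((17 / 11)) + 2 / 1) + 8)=-18734 / 91145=-0.21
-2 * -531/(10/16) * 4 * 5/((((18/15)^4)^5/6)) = 5626678466796875/1057916215296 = 5318.64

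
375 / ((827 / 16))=6000 / 827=7.26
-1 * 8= -8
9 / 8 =1.12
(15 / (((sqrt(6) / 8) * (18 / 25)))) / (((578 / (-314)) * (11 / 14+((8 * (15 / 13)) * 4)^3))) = -1207251500 * sqrt(6) / 4027159946367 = -0.00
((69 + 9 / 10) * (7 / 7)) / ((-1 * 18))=-233 / 60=-3.88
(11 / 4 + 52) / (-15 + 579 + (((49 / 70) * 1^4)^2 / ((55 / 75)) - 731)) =-12045 / 36593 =-0.33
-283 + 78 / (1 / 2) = -127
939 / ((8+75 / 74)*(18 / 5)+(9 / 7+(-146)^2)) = 1216005 / 27647906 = 0.04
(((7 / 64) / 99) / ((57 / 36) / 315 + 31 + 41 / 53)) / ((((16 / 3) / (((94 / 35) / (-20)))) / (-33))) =470799 / 16298309120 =0.00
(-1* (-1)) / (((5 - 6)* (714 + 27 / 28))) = -28 / 20019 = -0.00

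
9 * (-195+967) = 6948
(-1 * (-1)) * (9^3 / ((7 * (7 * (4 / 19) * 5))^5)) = 1805076171 / 903920796800000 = 0.00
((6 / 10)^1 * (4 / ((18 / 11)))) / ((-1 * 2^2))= -11 / 30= -0.37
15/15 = 1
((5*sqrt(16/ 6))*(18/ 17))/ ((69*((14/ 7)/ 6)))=60*sqrt(6)/ 391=0.38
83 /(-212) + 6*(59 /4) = 18679 /212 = 88.11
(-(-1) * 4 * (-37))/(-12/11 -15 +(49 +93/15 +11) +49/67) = -545380/187347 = -2.91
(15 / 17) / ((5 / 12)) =36 / 17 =2.12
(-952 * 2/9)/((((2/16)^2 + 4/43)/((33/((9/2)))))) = -115275776/8073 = -14279.17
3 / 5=0.60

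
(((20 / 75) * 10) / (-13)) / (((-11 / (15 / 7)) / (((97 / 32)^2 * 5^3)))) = 5880625 / 128128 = 45.90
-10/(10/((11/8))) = -1.38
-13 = -13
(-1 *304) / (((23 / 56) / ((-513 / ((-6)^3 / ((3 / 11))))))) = -121296 / 253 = -479.43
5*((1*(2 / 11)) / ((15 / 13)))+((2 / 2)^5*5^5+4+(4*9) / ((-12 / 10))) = 3099.79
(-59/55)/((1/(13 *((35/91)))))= -59/11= -5.36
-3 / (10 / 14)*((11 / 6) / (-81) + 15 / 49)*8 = -27004 / 2835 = -9.53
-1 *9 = -9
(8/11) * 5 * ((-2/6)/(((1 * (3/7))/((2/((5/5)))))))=-560/99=-5.66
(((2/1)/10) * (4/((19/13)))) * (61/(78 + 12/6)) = 793/1900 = 0.42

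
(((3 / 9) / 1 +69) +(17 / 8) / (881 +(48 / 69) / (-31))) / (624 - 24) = 0.12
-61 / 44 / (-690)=61 / 30360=0.00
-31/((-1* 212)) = 31/212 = 0.15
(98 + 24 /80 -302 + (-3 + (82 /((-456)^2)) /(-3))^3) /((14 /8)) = -5000219547548309467 /37929126941614080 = -131.83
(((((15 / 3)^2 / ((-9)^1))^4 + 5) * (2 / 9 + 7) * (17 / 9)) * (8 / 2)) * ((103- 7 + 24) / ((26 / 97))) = 279294428000 / 177147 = 1576625.22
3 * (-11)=-33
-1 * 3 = -3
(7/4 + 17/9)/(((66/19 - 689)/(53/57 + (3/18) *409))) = -1031887/2813400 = -0.37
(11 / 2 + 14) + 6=51 / 2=25.50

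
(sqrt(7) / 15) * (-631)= -631 * sqrt(7) / 15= -111.30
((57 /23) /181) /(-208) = -57 /865904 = -0.00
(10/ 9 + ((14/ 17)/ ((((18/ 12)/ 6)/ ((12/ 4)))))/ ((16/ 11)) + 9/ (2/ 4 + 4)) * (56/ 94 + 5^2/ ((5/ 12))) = 4316144/ 7191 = 600.21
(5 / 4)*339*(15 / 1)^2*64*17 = 103734000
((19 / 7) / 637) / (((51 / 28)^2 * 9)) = 304 / 2130219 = 0.00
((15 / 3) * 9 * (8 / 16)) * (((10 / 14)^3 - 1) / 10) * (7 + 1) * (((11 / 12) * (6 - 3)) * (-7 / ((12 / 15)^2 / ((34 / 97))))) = 4586175 / 38024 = 120.61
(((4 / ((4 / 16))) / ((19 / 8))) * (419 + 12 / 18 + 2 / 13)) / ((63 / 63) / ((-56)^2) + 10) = 282.82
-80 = -80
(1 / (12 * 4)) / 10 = 1 / 480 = 0.00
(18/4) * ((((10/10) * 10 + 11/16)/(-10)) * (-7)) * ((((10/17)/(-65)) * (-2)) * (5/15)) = 3591/17680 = 0.20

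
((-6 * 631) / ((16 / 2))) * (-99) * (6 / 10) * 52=7308873 / 5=1461774.60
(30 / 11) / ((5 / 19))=114 / 11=10.36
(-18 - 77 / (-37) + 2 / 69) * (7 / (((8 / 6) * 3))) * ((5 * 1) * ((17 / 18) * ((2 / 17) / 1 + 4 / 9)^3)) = -112887616415 / 4840817337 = -23.32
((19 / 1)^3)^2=47045881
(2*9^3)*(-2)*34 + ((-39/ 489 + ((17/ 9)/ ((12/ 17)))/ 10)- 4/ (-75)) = -87266336521/ 880200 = -99143.76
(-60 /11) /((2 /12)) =-360 /11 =-32.73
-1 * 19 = -19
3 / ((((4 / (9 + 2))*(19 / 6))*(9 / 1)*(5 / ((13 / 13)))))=11 / 190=0.06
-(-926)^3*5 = 3970113880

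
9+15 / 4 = 51 / 4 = 12.75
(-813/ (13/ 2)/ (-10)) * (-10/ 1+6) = -50.03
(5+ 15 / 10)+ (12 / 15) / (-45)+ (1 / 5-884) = -394793 / 450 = -877.32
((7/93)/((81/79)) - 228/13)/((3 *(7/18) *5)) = -684134/228501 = -2.99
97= 97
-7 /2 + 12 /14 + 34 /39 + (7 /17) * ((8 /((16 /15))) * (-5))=-79882 /4641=-17.21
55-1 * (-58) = 113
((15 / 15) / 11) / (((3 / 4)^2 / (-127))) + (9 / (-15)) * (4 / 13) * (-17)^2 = -475412 / 6435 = -73.88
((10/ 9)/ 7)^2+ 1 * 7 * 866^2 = 5249692.03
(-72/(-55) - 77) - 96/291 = -405571/5335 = -76.02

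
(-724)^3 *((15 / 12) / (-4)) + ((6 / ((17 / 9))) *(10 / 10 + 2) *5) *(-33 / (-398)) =401206289425 / 3383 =118594823.95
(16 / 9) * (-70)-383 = -507.44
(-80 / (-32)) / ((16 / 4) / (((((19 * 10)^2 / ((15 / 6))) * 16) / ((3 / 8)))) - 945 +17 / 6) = -3465600 / 1306069111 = -0.00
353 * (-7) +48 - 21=-2444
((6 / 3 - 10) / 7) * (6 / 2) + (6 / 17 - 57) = -7149 / 119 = -60.08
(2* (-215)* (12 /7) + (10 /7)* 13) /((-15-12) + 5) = 2515 /77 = 32.66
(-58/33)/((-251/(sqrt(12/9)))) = 116 * sqrt(3)/24849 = 0.01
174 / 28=87 / 14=6.21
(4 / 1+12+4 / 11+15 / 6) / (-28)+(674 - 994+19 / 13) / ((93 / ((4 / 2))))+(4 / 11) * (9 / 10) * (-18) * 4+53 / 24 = -26884601 / 930930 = -28.88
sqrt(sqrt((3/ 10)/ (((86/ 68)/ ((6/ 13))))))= 2795^(3/ 4) *sqrt(3) *34^(1/ 4)/ 2795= 0.58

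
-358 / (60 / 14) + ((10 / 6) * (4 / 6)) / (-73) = -274457 / 3285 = -83.55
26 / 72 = 13 / 36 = 0.36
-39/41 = -0.95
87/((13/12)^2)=12528/169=74.13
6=6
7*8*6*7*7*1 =16464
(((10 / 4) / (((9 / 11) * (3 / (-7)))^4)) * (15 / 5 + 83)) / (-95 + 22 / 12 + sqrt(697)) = -8449736465170 / 50910099183 - 30231615260 * sqrt(697) / 16970033061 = -213.01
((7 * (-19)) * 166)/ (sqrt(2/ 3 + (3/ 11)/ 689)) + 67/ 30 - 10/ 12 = -27030.49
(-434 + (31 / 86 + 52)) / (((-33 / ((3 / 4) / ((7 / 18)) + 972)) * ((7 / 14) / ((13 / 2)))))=1939228785 / 13244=146423.19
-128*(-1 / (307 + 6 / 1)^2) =128 / 97969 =0.00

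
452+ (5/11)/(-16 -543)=2779343/6149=452.00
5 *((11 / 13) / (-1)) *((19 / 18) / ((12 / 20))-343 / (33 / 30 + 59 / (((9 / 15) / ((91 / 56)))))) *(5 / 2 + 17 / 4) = 21366125 / 2007928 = 10.64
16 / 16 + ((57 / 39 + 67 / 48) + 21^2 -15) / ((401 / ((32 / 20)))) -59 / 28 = 1322453 / 2189460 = 0.60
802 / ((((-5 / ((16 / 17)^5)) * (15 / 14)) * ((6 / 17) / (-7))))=41206939648 / 18792225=2192.77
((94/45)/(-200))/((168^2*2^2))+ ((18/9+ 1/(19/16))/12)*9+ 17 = 184669631107/9652608000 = 19.13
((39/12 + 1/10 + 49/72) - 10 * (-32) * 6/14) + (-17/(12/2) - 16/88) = 138.16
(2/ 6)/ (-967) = -1/ 2901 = -0.00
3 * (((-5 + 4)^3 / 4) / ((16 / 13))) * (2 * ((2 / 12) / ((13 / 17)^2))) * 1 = -289 / 832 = -0.35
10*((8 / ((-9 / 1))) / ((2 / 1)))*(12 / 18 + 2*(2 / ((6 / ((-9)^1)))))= 640 / 27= 23.70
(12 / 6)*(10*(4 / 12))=20 / 3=6.67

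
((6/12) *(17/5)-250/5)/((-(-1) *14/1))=-3.45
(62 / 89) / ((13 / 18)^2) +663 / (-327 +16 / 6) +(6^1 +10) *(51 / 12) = 984801799 / 14634893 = 67.29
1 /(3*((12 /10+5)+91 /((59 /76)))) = 295 /109227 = 0.00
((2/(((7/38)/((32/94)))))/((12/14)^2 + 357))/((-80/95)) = -10108/823863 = -0.01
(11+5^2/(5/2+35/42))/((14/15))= 555/28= 19.82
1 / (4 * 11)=1 / 44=0.02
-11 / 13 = -0.85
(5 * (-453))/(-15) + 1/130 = 19631/130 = 151.01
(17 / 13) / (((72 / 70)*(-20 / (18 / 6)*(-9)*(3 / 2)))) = 119 / 8424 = 0.01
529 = 529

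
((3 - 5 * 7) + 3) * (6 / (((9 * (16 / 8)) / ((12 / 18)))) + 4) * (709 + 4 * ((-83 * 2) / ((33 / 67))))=23242282 / 297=78256.84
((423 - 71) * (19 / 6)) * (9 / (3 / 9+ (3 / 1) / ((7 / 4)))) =210672 / 43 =4899.35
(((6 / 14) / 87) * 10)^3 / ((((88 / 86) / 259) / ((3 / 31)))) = 0.00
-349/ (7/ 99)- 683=-39332/ 7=-5618.86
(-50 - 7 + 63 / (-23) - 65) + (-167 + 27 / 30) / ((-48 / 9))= -344431 / 3680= -93.60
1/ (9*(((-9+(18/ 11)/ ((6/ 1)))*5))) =-0.00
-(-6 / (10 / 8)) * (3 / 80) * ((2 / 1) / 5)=9 / 125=0.07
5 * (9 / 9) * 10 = 50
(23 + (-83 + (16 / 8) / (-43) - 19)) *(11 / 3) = -12463 / 43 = -289.84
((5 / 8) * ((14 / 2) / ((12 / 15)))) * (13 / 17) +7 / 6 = 8729 / 1632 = 5.35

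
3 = 3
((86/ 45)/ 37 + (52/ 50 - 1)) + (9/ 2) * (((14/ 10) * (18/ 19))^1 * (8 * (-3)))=-22642823/ 158175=-143.15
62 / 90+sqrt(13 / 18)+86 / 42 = sqrt(26) / 6+862 / 315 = 3.59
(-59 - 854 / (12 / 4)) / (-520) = 0.66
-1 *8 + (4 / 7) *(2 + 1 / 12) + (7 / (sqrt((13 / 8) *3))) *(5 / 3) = -143 / 21 + 70 *sqrt(78) / 117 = -1.53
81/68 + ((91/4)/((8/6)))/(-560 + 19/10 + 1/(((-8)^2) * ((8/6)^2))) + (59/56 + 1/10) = 31475909147/13601352520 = 2.31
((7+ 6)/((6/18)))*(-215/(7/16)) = -134160/7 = -19165.71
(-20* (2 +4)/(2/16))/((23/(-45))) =43200/23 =1878.26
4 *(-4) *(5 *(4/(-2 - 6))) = 40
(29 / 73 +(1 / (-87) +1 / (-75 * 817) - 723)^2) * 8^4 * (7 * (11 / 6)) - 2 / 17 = 11964156448326953369487038 / 435403491880625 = 27478319929.52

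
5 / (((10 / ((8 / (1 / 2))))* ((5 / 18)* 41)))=144 / 205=0.70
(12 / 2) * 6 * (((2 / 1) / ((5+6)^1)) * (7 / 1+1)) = 576 / 11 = 52.36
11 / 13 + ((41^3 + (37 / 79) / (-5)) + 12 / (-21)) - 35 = 68886.18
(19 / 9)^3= 6859 / 729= 9.41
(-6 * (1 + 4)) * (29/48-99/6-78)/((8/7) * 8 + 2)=157745/624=252.80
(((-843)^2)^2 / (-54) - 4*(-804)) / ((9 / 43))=-268098007211 / 6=-44683001201.83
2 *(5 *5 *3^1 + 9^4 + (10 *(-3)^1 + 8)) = 13228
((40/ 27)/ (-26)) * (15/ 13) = -100/ 1521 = -0.07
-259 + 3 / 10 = -2587 / 10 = -258.70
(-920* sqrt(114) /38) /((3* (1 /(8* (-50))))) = 184000* sqrt(114) /57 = 34466.36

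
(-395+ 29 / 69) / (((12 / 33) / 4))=-299486 / 69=-4340.38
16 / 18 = 8 / 9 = 0.89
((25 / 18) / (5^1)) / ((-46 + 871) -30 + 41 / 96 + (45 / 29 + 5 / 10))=2320 / 6660543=0.00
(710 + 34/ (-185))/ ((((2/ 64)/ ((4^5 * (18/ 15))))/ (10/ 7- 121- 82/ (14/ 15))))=-37487410937856/ 6475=-5789561534.80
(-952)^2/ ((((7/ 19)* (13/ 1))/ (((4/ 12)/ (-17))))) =-144704/ 39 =-3710.36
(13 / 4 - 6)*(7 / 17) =-77 / 68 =-1.13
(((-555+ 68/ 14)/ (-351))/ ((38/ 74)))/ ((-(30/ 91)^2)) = -12966317/ 461700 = -28.08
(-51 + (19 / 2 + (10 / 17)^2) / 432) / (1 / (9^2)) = -38186415 / 9248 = -4129.15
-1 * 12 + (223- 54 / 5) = 1001 / 5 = 200.20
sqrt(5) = 2.24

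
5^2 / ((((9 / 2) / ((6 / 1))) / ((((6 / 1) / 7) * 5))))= 1000 / 7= 142.86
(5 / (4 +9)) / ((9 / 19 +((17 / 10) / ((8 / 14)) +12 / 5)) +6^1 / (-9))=2280 / 30719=0.07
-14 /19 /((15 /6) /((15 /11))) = -84 /209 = -0.40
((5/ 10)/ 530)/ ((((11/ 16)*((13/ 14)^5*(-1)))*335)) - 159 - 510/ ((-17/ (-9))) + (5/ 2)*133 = -69977345389817/ 725153793650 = -96.50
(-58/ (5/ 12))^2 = 484416/ 25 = 19376.64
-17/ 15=-1.13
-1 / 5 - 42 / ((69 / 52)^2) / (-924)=-45611 / 261855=-0.17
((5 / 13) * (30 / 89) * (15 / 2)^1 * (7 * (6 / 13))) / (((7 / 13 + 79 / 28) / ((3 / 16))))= 496125 / 2830022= 0.18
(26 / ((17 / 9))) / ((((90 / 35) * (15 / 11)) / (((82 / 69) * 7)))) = 32.66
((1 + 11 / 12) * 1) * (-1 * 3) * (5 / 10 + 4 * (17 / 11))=-3381 / 88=-38.42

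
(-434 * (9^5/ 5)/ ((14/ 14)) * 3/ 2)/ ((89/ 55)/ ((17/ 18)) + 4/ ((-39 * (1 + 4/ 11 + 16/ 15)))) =-37473380013069/ 8145526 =-4600486.21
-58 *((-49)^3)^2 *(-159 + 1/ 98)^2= -40585693674190469/ 2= -20292846837095234.50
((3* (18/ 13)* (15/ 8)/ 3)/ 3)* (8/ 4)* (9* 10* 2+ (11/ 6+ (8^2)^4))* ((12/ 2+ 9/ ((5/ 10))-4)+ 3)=34729213515/ 52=667869490.67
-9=-9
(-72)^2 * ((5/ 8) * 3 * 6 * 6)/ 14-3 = 174939/ 7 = 24991.29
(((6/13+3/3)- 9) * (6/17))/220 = -147/12155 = -0.01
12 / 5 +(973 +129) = 5522 / 5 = 1104.40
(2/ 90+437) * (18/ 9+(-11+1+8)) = 0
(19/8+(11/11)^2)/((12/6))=27/16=1.69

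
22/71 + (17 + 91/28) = 5839/284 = 20.56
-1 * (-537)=537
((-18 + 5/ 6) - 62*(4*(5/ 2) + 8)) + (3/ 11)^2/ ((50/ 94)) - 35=-21199687/ 18150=-1168.03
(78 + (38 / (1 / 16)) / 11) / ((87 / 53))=77698 / 957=81.19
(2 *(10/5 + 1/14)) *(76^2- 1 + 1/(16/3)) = 2679687/112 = 23925.78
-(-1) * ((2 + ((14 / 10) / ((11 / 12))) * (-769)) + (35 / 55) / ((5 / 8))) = -12886 / 11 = -1171.45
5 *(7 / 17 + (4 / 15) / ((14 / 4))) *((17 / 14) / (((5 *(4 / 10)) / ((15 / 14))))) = 1.59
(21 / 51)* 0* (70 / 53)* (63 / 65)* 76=0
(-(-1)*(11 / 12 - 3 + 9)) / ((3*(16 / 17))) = 1411 / 576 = 2.45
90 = 90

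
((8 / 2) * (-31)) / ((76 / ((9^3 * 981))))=-22169619 / 19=-1166822.05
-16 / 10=-8 / 5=-1.60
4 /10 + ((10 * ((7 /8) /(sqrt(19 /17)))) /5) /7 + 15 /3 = sqrt(323) /76 + 27 /5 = 5.64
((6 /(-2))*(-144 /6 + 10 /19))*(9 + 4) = 17394 /19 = 915.47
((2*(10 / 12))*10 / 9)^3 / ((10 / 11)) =6.99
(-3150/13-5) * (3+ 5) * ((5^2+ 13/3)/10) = -226336/39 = -5803.49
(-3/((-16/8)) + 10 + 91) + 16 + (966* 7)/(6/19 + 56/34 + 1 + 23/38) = 9282789/4610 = 2013.62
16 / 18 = 8 / 9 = 0.89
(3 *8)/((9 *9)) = 8/27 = 0.30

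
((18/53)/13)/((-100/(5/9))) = -1/6890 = -0.00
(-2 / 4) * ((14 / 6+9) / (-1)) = 17 / 3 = 5.67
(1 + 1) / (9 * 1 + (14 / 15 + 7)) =15 / 127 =0.12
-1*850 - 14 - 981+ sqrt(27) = -1845+ 3*sqrt(3) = -1839.80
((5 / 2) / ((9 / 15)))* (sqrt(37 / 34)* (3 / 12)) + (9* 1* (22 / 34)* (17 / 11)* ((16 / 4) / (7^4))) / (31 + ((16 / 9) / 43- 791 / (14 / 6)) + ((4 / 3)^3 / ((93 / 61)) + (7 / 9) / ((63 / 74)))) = -647838 / 13199379851 + 25* sqrt(1258) / 816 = 1.09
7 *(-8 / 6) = -28 / 3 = -9.33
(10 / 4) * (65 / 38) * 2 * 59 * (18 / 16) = 172575 / 304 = 567.68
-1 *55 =-55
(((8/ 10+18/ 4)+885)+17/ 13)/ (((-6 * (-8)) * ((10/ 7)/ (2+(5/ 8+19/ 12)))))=81947663/ 1497600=54.72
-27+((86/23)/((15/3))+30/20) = -5693/230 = -24.75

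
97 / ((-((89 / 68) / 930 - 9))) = 10.78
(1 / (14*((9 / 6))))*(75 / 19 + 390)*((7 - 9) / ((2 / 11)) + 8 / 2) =-2495 / 19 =-131.32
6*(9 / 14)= 27 / 7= 3.86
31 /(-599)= -31 /599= -0.05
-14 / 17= -0.82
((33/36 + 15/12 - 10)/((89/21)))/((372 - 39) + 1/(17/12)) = -5593/1009794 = -0.01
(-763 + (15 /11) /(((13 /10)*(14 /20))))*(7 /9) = -762263 /1287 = -592.28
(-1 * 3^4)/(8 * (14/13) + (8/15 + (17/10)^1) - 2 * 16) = 31590/8249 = 3.83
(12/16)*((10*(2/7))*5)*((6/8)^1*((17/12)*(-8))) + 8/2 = -1219/14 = -87.07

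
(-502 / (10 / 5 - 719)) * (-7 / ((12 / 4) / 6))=-9.80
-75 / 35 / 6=-5 / 14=-0.36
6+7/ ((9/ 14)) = 16.89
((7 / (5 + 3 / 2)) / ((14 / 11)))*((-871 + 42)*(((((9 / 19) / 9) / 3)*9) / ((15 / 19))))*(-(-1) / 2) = -9119 / 130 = -70.15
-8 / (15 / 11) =-88 / 15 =-5.87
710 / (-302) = -355 / 151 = -2.35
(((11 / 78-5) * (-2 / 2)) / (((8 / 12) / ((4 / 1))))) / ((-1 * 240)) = -379 / 3120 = -0.12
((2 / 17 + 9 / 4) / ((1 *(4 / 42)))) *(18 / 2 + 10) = 64239 / 136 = 472.35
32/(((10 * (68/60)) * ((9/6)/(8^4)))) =131072/17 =7710.12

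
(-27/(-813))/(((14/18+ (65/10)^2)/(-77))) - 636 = -267004392/419779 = -636.06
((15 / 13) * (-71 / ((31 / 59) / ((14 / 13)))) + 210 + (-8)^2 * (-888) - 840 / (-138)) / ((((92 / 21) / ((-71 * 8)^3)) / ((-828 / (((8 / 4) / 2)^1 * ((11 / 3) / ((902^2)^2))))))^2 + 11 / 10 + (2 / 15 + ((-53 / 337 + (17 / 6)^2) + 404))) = -450737658448195273033421662103013501982603382349040189440 / 3279128492811289374873720669041745502169309582942935813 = -137.46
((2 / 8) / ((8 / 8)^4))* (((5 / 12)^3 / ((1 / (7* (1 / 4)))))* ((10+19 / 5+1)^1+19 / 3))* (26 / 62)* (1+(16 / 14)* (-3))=-1751425 / 2571264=-0.68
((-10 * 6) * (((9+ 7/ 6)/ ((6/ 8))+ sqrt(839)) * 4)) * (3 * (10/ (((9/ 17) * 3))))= -13600 * sqrt(839)/ 3 - 1659200/ 27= -192762.10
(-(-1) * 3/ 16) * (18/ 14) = 27/ 112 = 0.24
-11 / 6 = -1.83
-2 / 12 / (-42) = 1 / 252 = 0.00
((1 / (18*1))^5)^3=1 / 6746640616477458432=0.00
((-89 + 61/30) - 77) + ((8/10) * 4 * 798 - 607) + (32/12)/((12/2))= 160477/90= 1783.08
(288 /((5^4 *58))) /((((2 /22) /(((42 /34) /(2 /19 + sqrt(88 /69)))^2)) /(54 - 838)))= -27320765423789376 /324680615718125 + 129595442030208 *sqrt(1518) /324680615718125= -68.60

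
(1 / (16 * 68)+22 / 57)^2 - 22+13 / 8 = -77786265167 / 3845984256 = -20.23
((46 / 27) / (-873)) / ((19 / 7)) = -322 / 447849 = -0.00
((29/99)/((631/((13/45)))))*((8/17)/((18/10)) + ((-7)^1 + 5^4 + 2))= 7155460/86019813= 0.08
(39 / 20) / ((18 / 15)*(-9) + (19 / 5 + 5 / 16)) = -156 / 535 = -0.29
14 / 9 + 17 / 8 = 3.68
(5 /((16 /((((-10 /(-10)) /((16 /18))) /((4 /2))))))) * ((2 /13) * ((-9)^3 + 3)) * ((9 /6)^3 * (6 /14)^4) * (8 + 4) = -107173935 /3995264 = -26.83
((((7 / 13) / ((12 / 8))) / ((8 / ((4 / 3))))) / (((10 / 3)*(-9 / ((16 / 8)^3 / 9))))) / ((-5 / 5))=28 / 15795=0.00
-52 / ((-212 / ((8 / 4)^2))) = 52 / 53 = 0.98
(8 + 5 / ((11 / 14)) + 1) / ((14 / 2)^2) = 169 / 539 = 0.31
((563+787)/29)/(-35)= -270/203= -1.33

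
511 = 511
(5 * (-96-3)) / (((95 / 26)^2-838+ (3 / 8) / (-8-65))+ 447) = 16284840 / 12424331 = 1.31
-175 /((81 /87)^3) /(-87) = 147175 /59049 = 2.49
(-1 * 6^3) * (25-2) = -4968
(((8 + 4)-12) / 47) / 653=0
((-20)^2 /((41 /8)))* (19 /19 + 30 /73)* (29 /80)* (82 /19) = 238960 /1387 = 172.29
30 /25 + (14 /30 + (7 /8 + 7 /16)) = 143 /48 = 2.98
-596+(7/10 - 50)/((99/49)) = -614197/990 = -620.40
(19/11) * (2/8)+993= 43711/44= 993.43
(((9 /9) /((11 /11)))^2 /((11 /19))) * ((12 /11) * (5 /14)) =570 /847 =0.67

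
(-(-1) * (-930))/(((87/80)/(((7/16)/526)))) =-5425/7627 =-0.71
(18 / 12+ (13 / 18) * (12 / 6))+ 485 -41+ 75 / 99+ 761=239323 / 198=1208.70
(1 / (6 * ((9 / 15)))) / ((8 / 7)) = 35 / 144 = 0.24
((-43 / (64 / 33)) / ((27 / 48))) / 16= -2.46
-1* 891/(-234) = 99/26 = 3.81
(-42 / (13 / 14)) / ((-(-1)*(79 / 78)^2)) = -275184 / 6241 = -44.09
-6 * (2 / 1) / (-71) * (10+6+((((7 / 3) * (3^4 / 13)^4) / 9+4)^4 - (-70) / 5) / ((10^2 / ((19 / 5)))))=921010958544275139835454482743 / 5905572406500721088875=155956255.41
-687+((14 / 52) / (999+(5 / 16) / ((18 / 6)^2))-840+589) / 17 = -22311401986 / 31793281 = -701.76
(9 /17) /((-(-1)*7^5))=9 /285719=0.00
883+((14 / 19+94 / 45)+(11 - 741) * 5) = -2363369 / 855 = -2764.17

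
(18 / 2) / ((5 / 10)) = 18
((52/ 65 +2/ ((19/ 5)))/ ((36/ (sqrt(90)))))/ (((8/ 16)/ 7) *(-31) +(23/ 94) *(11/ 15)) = -20727 *sqrt(10)/ 381596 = -0.17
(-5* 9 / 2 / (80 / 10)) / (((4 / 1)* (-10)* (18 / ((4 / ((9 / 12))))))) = 0.02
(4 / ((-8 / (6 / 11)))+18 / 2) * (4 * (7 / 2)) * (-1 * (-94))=126336 / 11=11485.09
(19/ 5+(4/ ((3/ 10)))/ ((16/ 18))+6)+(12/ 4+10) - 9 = 144/ 5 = 28.80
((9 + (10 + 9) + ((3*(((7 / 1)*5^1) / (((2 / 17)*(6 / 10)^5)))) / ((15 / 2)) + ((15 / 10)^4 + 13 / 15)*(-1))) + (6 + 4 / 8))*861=1342230.66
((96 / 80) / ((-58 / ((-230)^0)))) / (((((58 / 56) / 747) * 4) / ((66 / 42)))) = -24651 / 4205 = -5.86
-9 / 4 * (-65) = 585 / 4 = 146.25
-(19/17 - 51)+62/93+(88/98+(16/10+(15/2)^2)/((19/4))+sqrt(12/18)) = sqrt(6)/3+15105113/237405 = 64.44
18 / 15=6 / 5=1.20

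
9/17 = 0.53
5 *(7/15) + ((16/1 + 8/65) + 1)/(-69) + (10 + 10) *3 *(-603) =-162257948/4485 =-36177.91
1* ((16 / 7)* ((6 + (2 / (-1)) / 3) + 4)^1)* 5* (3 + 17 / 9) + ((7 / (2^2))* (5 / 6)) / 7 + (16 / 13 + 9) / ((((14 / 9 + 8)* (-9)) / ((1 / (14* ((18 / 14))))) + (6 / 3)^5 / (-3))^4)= 12506029370488848433 / 23972155513383168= 521.69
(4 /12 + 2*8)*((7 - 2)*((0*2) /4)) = 0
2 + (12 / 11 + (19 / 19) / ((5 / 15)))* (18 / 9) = 112 / 11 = 10.18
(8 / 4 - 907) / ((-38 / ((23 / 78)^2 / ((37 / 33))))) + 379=380.85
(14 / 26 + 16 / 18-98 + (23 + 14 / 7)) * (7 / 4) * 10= -146545 / 117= -1252.52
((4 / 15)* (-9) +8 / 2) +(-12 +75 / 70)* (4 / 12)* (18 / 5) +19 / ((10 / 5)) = -141 / 70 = -2.01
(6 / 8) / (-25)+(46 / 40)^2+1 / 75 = 1567 / 1200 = 1.31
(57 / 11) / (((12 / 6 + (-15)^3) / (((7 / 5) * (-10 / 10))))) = 399 / 185515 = 0.00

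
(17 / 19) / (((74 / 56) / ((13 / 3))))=6188 / 2109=2.93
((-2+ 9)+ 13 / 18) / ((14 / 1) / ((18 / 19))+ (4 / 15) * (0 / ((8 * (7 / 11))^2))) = 139 / 266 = 0.52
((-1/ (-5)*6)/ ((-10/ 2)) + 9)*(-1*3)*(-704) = 462528/ 25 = 18501.12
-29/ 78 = -0.37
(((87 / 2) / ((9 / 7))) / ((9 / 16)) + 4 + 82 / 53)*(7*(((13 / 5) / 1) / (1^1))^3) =289155958 / 35775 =8082.63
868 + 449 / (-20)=16911 / 20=845.55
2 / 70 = 1 / 35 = 0.03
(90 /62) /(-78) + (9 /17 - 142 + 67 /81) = -156115451 /1109862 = -140.66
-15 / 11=-1.36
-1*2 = -2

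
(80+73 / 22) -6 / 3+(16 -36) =1349 / 22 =61.32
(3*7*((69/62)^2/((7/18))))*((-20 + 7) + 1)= -771282/961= -802.58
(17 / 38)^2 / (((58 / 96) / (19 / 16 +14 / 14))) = 30345 / 41876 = 0.72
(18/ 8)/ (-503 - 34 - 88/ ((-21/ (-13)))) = -189/ 49684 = -0.00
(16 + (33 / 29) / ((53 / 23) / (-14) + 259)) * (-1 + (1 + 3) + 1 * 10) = 502875178 / 2417005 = 208.06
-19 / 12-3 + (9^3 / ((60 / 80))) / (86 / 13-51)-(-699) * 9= 43375517 / 6924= 6264.52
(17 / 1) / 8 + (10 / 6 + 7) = 10.79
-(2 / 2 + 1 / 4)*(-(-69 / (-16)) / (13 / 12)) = 1035 / 208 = 4.98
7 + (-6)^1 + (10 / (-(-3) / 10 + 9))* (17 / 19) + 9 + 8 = 33506 / 1767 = 18.96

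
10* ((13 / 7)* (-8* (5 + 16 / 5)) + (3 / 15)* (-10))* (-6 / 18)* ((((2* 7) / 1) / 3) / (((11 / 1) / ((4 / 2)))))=3152 / 9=350.22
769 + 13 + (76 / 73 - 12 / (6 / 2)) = 56870 / 73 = 779.04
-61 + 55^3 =166314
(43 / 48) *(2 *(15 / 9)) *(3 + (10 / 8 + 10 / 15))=12685 / 864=14.68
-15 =-15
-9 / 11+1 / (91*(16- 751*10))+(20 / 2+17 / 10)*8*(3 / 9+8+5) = 9355726915 / 7501494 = 1247.18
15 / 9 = 5 / 3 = 1.67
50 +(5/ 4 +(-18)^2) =1501/ 4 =375.25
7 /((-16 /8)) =-7 /2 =-3.50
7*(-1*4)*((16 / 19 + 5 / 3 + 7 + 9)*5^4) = -18462500 / 57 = -323903.51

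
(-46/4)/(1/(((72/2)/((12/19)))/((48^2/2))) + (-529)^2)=-437/10634726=-0.00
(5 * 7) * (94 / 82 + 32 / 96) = 6370 / 123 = 51.79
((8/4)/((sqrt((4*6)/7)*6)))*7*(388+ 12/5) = 3416*sqrt(42)/45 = 491.96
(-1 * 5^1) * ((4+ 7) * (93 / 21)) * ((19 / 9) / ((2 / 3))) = -32395 / 42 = -771.31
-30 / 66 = -5 / 11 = -0.45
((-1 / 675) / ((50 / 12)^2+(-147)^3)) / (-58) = -2 / 248720391525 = -0.00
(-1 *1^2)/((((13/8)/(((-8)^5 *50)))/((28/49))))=52428800/91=576140.66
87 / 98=0.89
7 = 7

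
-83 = -83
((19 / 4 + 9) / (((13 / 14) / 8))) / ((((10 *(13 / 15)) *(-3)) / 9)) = -6930 / 169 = -41.01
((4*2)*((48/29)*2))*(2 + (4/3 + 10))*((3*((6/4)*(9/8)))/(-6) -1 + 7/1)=52800/29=1820.69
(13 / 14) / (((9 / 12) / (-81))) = -702 / 7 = -100.29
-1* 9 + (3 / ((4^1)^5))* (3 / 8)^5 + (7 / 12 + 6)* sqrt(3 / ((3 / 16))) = 1744832651 / 100663296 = 17.33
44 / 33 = 4 / 3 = 1.33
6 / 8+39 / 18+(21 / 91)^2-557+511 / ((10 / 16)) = 2672599 / 10140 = 263.57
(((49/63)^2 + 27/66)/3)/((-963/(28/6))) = -0.00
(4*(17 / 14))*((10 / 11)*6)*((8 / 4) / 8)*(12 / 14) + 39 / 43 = 152601 / 23177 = 6.58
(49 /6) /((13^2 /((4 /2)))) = 49 /507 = 0.10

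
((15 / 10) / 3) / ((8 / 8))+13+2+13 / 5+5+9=321 / 10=32.10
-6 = -6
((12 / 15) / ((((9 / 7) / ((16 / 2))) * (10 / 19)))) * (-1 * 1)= -2128 / 225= -9.46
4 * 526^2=1106704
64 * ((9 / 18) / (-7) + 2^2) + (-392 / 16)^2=23847 / 28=851.68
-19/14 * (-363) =6897/14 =492.64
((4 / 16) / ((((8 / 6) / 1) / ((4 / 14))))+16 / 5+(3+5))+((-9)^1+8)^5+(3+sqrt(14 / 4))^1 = sqrt(14) / 2+3711 / 280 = 15.12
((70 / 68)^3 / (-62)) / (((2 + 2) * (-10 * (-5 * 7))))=-245 / 19494784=-0.00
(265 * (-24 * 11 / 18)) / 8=-2915 / 6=-485.83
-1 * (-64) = 64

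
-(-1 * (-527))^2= -277729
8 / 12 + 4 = 4.67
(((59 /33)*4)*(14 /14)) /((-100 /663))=-13039 /275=-47.41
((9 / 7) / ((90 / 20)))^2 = 4 / 49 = 0.08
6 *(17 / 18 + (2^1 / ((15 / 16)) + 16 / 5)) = 113 / 3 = 37.67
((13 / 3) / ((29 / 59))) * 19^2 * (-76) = -21043412 / 87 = -241878.30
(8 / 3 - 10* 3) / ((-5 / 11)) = 902 / 15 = 60.13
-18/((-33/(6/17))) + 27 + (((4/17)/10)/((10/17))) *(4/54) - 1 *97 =-8811076/126225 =-69.80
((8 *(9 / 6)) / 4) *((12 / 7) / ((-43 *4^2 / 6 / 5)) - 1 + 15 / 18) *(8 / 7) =-1744 / 2107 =-0.83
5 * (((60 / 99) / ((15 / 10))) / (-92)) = -50 / 2277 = -0.02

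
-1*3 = -3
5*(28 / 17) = 140 / 17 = 8.24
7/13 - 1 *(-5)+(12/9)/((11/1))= 2428/429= 5.66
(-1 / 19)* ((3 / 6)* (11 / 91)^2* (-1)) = 121 / 314678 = 0.00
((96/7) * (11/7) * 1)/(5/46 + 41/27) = 1311552/99029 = 13.24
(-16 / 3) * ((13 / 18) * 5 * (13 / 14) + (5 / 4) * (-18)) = 19300 / 189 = 102.12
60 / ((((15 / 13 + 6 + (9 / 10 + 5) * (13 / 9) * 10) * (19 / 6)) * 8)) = 0.03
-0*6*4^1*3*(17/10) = 0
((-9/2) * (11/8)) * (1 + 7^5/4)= -1664289/64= -26004.52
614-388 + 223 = 449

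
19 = 19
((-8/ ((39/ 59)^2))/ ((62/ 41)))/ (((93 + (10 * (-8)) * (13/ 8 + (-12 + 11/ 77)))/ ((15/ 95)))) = -0.00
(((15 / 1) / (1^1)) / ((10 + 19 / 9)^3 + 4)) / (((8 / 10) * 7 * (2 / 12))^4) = 110716875 / 9972371024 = 0.01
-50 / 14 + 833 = 829.43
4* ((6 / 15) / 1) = 8 / 5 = 1.60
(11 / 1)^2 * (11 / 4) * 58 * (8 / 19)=154396 / 19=8126.11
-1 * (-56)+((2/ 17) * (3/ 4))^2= 64745/ 1156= 56.01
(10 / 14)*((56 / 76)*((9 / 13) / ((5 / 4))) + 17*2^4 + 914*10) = 6723.15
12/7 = 1.71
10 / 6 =5 / 3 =1.67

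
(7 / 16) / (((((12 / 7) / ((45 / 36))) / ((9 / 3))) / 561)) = 137445 / 256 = 536.89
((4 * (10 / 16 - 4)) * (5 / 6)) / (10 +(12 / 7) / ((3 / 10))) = -63 / 88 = -0.72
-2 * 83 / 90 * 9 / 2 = -83 / 10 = -8.30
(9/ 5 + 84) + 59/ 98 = 42337/ 490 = 86.40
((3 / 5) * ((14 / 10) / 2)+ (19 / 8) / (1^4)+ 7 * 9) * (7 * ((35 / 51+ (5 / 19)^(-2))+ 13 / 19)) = 35280108017 / 4845000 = 7281.76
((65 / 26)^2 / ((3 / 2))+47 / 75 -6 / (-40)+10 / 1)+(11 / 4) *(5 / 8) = 39989 / 2400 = 16.66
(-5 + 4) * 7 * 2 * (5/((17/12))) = -840/17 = -49.41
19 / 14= 1.36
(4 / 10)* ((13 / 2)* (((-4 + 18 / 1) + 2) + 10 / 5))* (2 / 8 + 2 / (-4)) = -117 / 10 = -11.70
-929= -929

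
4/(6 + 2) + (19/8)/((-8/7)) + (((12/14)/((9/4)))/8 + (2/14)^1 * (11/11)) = -1865/1344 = -1.39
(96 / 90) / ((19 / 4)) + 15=4339 / 285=15.22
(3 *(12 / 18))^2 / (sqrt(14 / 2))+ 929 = 4 *sqrt(7) / 7+ 929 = 930.51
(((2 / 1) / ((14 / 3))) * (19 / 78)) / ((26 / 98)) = 133 / 338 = 0.39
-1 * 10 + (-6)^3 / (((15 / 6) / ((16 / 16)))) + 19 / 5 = -463 / 5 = -92.60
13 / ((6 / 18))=39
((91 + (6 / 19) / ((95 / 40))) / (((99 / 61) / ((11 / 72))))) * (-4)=-2006839 / 58482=-34.32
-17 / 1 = -17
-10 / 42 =-5 / 21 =-0.24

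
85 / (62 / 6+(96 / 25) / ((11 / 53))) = 70125 / 23789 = 2.95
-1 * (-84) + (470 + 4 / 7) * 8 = 26940 / 7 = 3848.57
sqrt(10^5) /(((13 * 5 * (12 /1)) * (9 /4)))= 20 * sqrt(10) /351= 0.18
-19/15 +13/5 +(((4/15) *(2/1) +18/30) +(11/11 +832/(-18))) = -1924/45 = -42.76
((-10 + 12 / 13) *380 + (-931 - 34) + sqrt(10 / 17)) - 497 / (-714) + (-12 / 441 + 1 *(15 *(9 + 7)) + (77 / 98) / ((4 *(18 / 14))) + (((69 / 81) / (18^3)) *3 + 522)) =-1037716750633 / 284196276 + sqrt(170) / 17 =-3650.64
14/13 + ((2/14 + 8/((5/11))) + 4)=10383/455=22.82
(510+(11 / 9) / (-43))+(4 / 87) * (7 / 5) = 28620667 / 56115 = 510.04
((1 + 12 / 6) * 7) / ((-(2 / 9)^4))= -137781 / 16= -8611.31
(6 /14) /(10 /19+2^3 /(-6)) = -171 /322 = -0.53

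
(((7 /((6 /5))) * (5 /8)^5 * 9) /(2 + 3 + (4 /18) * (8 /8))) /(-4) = -2953125 /12320768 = -0.24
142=142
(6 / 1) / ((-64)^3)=-3 / 131072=-0.00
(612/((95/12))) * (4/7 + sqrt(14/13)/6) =1224 * sqrt(182)/1235 + 29376/665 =57.55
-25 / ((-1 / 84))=2100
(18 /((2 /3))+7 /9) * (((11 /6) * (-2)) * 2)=-5500 /27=-203.70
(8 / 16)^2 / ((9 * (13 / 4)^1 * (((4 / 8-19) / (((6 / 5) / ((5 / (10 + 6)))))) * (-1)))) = 64 / 36075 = 0.00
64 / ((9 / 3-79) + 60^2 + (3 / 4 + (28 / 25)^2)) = 160000 / 8815011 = 0.02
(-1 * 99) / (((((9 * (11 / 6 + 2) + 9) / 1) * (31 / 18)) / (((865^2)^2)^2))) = -372344806261561295714062500 / 899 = -414176647676931363419424.40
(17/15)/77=17/1155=0.01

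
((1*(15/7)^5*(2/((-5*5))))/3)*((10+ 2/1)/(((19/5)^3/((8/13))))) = -243000000/1498629769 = -0.16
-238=-238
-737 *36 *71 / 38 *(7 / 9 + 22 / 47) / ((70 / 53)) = -46761.97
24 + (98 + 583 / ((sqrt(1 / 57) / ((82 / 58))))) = 122 + 23903* sqrt(57) / 29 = 6344.89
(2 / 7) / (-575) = -0.00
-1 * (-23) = 23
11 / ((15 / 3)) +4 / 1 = 31 / 5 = 6.20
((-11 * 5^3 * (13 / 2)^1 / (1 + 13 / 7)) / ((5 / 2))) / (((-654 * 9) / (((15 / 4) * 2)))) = 25025 / 15696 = 1.59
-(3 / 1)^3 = -27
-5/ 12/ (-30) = 1/ 72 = 0.01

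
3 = 3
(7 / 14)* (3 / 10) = 3 / 20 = 0.15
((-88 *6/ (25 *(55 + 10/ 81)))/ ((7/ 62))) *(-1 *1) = 2651616/ 781375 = 3.39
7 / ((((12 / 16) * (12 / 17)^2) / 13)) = 243.51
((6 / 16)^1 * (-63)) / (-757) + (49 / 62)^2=3816743 / 5819816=0.66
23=23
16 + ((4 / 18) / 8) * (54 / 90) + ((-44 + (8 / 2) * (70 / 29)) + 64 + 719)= 1330529 / 1740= 764.67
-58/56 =-29/28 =-1.04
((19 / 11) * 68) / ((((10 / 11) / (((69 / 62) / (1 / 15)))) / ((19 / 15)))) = 423453 / 155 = 2731.95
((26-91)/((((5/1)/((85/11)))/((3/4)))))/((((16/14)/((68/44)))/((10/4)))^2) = -1173592875/1362944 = -861.07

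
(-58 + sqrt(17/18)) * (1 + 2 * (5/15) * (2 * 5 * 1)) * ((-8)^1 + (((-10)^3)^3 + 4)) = 1334000005336/3 - 11500000046 * sqrt(34)/9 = 437216007661.01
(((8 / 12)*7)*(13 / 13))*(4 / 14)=4 / 3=1.33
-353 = -353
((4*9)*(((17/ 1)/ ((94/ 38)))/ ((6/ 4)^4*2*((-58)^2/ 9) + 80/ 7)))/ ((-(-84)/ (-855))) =-0.66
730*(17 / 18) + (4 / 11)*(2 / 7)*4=478073 / 693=689.86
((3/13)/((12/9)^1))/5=9/260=0.03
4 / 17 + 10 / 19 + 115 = 37391 / 323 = 115.76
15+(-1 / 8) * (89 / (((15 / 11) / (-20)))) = 178.17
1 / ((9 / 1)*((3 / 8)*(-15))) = -0.02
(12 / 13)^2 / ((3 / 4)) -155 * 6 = -156978 / 169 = -928.86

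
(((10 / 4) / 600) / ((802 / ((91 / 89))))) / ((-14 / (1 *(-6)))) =13 / 5710240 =0.00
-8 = -8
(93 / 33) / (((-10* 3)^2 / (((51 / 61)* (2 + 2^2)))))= 527 / 33550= 0.02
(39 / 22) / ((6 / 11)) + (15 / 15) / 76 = 62 / 19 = 3.26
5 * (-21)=-105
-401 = -401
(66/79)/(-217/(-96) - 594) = -6336/4487753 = -0.00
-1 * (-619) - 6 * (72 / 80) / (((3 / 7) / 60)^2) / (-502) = 208289 / 251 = 829.84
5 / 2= 2.50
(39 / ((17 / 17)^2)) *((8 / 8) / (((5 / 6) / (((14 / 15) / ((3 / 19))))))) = 6916 / 25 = 276.64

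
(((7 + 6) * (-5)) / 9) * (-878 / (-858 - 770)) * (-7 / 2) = 199745 / 14652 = 13.63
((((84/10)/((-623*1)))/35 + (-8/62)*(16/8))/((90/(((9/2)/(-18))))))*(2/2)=62393/86908500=0.00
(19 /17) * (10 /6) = 95 /51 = 1.86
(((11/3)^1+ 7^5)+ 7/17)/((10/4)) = 342946/51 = 6724.43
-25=-25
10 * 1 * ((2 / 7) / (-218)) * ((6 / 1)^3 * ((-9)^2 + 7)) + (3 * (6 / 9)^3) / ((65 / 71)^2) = -7197021736 / 29013075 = -248.06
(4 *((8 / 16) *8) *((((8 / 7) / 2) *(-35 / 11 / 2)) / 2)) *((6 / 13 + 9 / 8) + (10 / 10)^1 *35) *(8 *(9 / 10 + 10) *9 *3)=-89584920 / 143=-626467.97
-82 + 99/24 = -623/8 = -77.88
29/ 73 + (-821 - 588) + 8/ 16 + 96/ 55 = -1406.36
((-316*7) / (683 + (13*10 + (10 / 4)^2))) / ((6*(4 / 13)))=-14378 / 9831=-1.46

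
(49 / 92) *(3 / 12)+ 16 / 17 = 6721 / 6256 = 1.07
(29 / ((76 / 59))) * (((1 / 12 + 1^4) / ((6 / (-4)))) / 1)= -22243 / 1368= -16.26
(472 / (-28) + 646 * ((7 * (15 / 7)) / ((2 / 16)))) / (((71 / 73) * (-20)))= -19802053 / 4970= -3984.32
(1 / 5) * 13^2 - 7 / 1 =26.80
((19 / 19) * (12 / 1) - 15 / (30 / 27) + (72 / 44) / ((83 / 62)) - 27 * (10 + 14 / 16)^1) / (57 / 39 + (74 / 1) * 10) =-9302215 / 23467752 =-0.40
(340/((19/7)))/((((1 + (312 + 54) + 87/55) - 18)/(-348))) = -22776600/183179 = -124.34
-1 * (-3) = 3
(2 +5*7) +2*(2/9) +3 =364/9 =40.44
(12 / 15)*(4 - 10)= -24 / 5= -4.80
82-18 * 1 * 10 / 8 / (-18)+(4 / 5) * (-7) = 1553 / 20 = 77.65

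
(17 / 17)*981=981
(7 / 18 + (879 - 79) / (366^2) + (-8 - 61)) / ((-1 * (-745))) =-919007 / 9979722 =-0.09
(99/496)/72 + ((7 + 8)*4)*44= 10475531/3968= 2640.00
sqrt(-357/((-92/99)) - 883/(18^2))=sqrt(65376902)/414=19.53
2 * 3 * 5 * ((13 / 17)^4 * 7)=5997810 / 83521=71.81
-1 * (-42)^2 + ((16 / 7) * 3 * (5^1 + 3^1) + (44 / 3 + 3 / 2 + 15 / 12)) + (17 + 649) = -86161 / 84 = -1025.73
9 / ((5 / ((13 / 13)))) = 9 / 5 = 1.80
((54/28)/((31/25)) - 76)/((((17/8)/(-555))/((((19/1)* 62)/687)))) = 908529080/27251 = 33339.29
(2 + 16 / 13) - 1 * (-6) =120 / 13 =9.23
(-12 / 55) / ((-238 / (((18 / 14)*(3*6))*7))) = 972 / 6545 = 0.15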